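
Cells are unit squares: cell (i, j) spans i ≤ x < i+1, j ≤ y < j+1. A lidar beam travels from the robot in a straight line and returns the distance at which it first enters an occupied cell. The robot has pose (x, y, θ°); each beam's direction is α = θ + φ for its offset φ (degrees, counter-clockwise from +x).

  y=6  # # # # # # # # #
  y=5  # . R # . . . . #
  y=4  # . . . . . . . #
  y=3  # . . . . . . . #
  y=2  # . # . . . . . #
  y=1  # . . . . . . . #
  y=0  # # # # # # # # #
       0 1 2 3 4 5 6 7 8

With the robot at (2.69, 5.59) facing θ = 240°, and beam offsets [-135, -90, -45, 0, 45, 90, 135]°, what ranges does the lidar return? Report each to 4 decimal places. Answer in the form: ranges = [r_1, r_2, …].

beam 1: φ=-135°, α=105°
  dir = (cos 105°, sin 105°) = (-0.2588, 0.9659); from cell (2,5)
  next x-line at t=2.6660, next y-line at t=0.4245; Δt_x=3.8637, Δt_y=1.0353
    y: enter (2,6) at t=0.4245 ← occupied
  → r_1 = 0.4245
beam 2: φ=-90°, α=150°
  dir = (cos 150°, sin 150°) = (-0.8660, 0.5000); from cell (2,5)
  next x-line at t=0.7967, next y-line at t=0.8200; Δt_x=1.1547, Δt_y=2.0000
    x: enter (1,5) at t=0.7967
    y: enter (1,6) at t=0.8200 ← occupied
  → r_2 = 0.8200
beam 3: φ=-45°, α=195°
  dir = (cos 195°, sin 195°) = (-0.9659, -0.2588); from cell (2,5)
  next x-line at t=0.7143, next y-line at t=2.2796; Δt_x=1.0353, Δt_y=3.8637
    x: enter (1,5) at t=0.7143
    x: enter (0,5) at t=1.7496 ← occupied
  → r_3 = 1.7496
beam 4: φ=0°, α=240°
  dir = (cos 240°, sin 240°) = (-0.5000, -0.8660); from cell (2,5)
  next x-line at t=1.3800, next y-line at t=0.6813; Δt_x=2.0000, Δt_y=1.1547
    y: enter (2,4) at t=0.6813
    x: enter (1,4) at t=1.3800
    y: enter (1,3) at t=1.8360
    y: enter (1,2) at t=2.9907
    x: enter (0,2) at t=3.3800 ← occupied
  → r_4 = 3.3800
beam 5: φ=45°, α=285°
  dir = (cos 285°, sin 285°) = (0.2588, -0.9659); from cell (2,5)
  next x-line at t=1.1977, next y-line at t=0.6108; Δt_x=3.8637, Δt_y=1.0353
    y: enter (2,4) at t=0.6108
    x: enter (3,4) at t=1.1977
    y: enter (3,3) at t=1.6461
    y: enter (3,2) at t=2.6814
    y: enter (3,1) at t=3.7166
    y: enter (3,0) at t=4.7519 ← occupied
  → r_5 = 4.7519
beam 6: φ=90°, α=330°
  dir = (cos 330°, sin 330°) = (0.8660, -0.5000); from cell (2,5)
  next x-line at t=0.3580, next y-line at t=1.1800; Δt_x=1.1547, Δt_y=2.0000
    x: enter (3,5) at t=0.3580 ← occupied
  → r_6 = 0.3580
beam 7: φ=135°, α=15°
  dir = (cos 15°, sin 15°) = (0.9659, 0.2588); from cell (2,5)
  next x-line at t=0.3209, next y-line at t=1.5841; Δt_x=1.0353, Δt_y=3.8637
    x: enter (3,5) at t=0.3209 ← occupied
  → r_7 = 0.3209

ranges = [0.4245, 0.8200, 1.7496, 3.3800, 4.7519, 0.3580, 0.3209]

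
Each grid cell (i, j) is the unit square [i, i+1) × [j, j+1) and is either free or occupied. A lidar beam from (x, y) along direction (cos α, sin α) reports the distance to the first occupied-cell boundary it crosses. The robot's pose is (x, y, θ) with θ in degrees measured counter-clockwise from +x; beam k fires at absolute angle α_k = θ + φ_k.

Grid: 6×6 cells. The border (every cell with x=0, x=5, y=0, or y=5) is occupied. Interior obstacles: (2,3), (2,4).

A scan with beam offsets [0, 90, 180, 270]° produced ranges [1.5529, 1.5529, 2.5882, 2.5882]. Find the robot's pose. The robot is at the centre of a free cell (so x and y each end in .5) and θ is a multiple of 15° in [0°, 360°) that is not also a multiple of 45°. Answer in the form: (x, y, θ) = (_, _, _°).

(x, y, θ) = (3.5, 2.5, 255°)

Enumerate (i+0.5, j+0.5, θ) over the 14 free cells and 16 admissible headings. For each, cast all 4 beams and compare to the given ranges.
  (1.5, 1.5, 345°): beam 1 = 1.9319 ≠ 1.5529 ✗
  (4.5, 4.5, 210°): beam 1 = 1.7321 ≠ 1.5529 ✗
  (1.5, 1.5, 30°): beam 1 = 4.0415 ≠ 1.5529 ✗
  (1.5, 4.5, 285°): beam 1 = 3.6235 ≠ 1.5529 ✗
  (3.5, 1.5, 105°): beam 1 = 1.9319 ≠ 1.5529 ✗
  …
  (3.5, 2.5, 255°): r_1=1.5529, r_2=1.5529, r_3=2.5882, r_4=2.5882 — all match ✓
Only this pose fits every beam.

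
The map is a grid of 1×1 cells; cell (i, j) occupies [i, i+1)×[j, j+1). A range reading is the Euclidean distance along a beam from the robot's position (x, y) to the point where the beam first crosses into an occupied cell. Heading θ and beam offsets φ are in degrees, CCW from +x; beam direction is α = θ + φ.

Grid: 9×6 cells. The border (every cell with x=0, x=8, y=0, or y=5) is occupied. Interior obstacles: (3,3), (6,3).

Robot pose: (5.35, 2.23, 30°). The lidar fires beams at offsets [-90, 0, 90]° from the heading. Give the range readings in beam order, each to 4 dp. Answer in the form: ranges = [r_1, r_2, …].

ranges = [1.4203, 1.5400, 3.1985]

beam 1: φ=-90°, α=300°
  dir = (cos 300°, sin 300°) = (0.5000, -0.8660); from cell (5,2)
  next x-line at t=1.3000, next y-line at t=0.2656; Δt_x=2.0000, Δt_y=1.1547
    y: enter (5,1) at t=0.2656
    x: enter (6,1) at t=1.3000
    y: enter (6,0) at t=1.4203 ← occupied
  → r_1 = 1.4203
beam 2: φ=0°, α=30°
  dir = (cos 30°, sin 30°) = (0.8660, 0.5000); from cell (5,2)
  next x-line at t=0.7506, next y-line at t=1.5400; Δt_x=1.1547, Δt_y=2.0000
    x: enter (6,2) at t=0.7506
    y: enter (6,3) at t=1.5400 ← occupied
  → r_2 = 1.5400
beam 3: φ=90°, α=120°
  dir = (cos 120°, sin 120°) = (-0.5000, 0.8660); from cell (5,2)
  next x-line at t=0.7000, next y-line at t=0.8891; Δt_x=2.0000, Δt_y=1.1547
    x: enter (4,2) at t=0.7000
    y: enter (4,3) at t=0.8891
    y: enter (4,4) at t=2.0438
    x: enter (3,4) at t=2.7000
    y: enter (3,5) at t=3.1985 ← occupied
  → r_3 = 3.1985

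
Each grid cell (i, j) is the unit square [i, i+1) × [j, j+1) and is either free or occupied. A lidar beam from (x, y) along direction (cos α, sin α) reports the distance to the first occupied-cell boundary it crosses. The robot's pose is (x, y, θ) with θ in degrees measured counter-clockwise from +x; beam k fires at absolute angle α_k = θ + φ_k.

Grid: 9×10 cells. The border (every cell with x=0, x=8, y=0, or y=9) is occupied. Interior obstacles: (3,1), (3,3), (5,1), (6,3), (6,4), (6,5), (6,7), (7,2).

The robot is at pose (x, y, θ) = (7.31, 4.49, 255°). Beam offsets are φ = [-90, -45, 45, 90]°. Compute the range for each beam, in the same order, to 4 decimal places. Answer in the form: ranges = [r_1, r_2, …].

beam 1: φ=-90°, α=165°
  cosα=-0.9659 sinα=0.2588 | (7,4) | tMaxX 0.3209 tMaxY 1.9705 | tΔX 1.0353 tΔY 3.8637
    t=0.3209 [x] (6,4) — stop
  → r_1 = 0.3209
beam 2: φ=-45°, α=210°
  cosα=-0.8660 sinα=-0.5000 | (7,4) | tMaxX 0.3580 tMaxY 0.9800 | tΔX 1.1547 tΔY 2.0000
    t=0.3580 [x] (6,4) — stop
  → r_2 = 0.3580
beam 3: φ=45°, α=300°
  cosα=0.5000 sinα=-0.8660 | (7,4) | tMaxX 1.3800 tMaxY 0.5658 | tΔX 2.0000 tΔY 1.1547
    t=0.5658 [y] (7,3)
    t=1.3800 [x] (8,3) — stop
  → r_3 = 1.3800
beam 4: φ=90°, α=345°
  cosα=0.9659 sinα=-0.2588 | (7,4) | tMaxX 0.7143 tMaxY 1.8932 | tΔX 1.0353 tΔY 3.8637
    t=0.7143 [x] (8,4) — stop
  → r_4 = 0.7143

ranges = [0.3209, 0.3580, 1.3800, 0.7143]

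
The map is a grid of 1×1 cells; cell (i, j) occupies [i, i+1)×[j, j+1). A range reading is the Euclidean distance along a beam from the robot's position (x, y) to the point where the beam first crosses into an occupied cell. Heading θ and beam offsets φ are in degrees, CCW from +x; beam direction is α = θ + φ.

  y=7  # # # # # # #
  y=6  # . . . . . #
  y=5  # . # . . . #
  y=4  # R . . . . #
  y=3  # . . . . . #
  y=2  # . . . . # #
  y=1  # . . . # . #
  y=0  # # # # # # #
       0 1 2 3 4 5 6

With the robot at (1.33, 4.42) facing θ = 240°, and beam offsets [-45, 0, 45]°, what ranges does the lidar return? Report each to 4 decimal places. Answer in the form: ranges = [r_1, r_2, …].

ranges = [0.3416, 0.6600, 3.5406]

beam 1: φ=-45°, α=195°
  d=(-0.9659,-0.2588)  start (1,4)  tX=0.3416 tY=1.6228  stride 1/|dx|=1.0353 1/|dy|=3.8637
    cross x-line → (0,4), t=0.3416 (wall)
  → r_1 = 0.3416
beam 2: φ=0°, α=240°
  d=(-0.5000,-0.8660)  start (1,4)  tX=0.6600 tY=0.4850  stride 1/|dx|=2.0000 1/|dy|=1.1547
    cross y-line → (1,3), t=0.4850
    cross x-line → (0,3), t=0.6600 (wall)
  → r_2 = 0.6600
beam 3: φ=45°, α=285°
  d=(0.2588,-0.9659)  start (1,4)  tX=2.5887 tY=0.4348  stride 1/|dx|=3.8637 1/|dy|=1.0353
    cross y-line → (1,3), t=0.4348
    cross y-line → (1,2), t=1.4701
    cross y-line → (1,1), t=2.5054
    cross x-line → (2,1), t=2.5887
    cross y-line → (2,0), t=3.5406 (wall)
  → r_3 = 3.5406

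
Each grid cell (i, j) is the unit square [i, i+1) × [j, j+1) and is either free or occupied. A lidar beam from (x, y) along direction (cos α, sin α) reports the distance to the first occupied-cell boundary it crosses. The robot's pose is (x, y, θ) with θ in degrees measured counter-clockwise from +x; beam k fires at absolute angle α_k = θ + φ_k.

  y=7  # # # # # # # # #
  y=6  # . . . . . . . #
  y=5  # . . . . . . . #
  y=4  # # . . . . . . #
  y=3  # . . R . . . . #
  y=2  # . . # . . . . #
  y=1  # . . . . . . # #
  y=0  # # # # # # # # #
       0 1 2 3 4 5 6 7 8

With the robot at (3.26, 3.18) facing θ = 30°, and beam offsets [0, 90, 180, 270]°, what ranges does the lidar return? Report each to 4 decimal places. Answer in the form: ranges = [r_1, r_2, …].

ranges = [5.4733, 4.4110, 2.6096, 0.2078]

beam 1: φ=0°, α=30°
  direction (0.8660, 0.5000); cell (3,3); t to first gridline: x 0.8545, y 1.6400 (then +1.1547 / +2.0000)
    (4,3) via x @ 0.8545
    (4,4) via y @ 1.6400
    (5,4) via x @ 2.0092
    (6,4) via x @ 3.1639
    (6,5) via y @ 3.6400
    (7,5) via x @ 4.3186
    (8,5) via x @ 5.4733  # hit
  → r_1 = 5.4733
beam 2: φ=90°, α=120°
  direction (-0.5000, 0.8660); cell (3,3); t to first gridline: x 0.5200, y 0.9469 (then +2.0000 / +1.1547)
    (2,3) via x @ 0.5200
    (2,4) via y @ 0.9469
    (2,5) via y @ 2.1016
    (1,5) via x @ 2.5200
    (1,6) via y @ 3.2563
    (1,7) via y @ 4.4110  # hit
  → r_2 = 4.4110
beam 3: φ=180°, α=210°
  direction (-0.8660, -0.5000); cell (3,3); t to first gridline: x 0.3002, y 0.3600 (then +1.1547 / +2.0000)
    (2,3) via x @ 0.3002
    (2,2) via y @ 0.3600
    (1,2) via x @ 1.4549
    (1,1) via y @ 2.3600
    (0,1) via x @ 2.6096  # hit
  → r_3 = 2.6096
beam 4: φ=270°, α=300°
  direction (0.5000, -0.8660); cell (3,3); t to first gridline: x 1.4800, y 0.2078 (then +2.0000 / +1.1547)
    (3,2) via y @ 0.2078  # hit
  → r_4 = 0.2078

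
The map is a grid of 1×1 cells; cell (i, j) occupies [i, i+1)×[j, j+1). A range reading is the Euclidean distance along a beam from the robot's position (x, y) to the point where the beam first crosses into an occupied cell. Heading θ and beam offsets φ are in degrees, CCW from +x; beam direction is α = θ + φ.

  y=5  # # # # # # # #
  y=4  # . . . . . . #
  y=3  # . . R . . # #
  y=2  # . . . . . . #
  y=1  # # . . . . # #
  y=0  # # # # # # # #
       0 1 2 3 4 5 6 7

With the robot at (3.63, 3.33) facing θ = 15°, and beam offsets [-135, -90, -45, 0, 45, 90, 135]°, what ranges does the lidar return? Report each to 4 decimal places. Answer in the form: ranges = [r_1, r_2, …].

beam 1: φ=-135°, α=240°
  d=(-0.5000,-0.8660)  start (3,3)  tX=1.2600 tY=0.3811  stride 1/|dx|=2.0000 1/|dy|=1.1547
    cross y-line → (3,2), t=0.3811
    cross x-line → (2,2), t=1.2600
    cross y-line → (2,1), t=1.5358
    cross y-line → (2,0), t=2.6905 (wall)
  → r_1 = 2.6905
beam 2: φ=-90°, α=285°
  d=(0.2588,-0.9659)  start (3,3)  tX=1.4296 tY=0.3416  stride 1/|dx|=3.8637 1/|dy|=1.0353
    cross y-line → (3,2), t=0.3416
    cross y-line → (3,1), t=1.3769
    cross x-line → (4,1), t=1.4296
    cross y-line → (4,0), t=2.4122 (wall)
  → r_2 = 2.4122
beam 3: φ=-45°, α=330°
  d=(0.8660,-0.5000)  start (3,3)  tX=0.4272 tY=0.6600  stride 1/|dx|=1.1547 1/|dy|=2.0000
    cross x-line → (4,3), t=0.4272
    cross y-line → (4,2), t=0.6600
    cross x-line → (5,2), t=1.5819
    cross y-line → (5,1), t=2.6600
    cross x-line → (6,1), t=2.7366 (wall)
  → r_3 = 2.7366
beam 4: φ=0°, α=15°
  d=(0.9659,0.2588)  start (3,3)  tX=0.3831 tY=2.5887  stride 1/|dx|=1.0353 1/|dy|=3.8637
    cross x-line → (4,3), t=0.3831
    cross x-line → (5,3), t=1.4183
    cross x-line → (6,3), t=2.4536 (wall)
  → r_4 = 2.4536
beam 5: φ=45°, α=60°
  d=(0.5000,0.8660)  start (3,3)  tX=0.7400 tY=0.7736  stride 1/|dx|=2.0000 1/|dy|=1.1547
    cross x-line → (4,3), t=0.7400
    cross y-line → (4,4), t=0.7736
    cross y-line → (4,5), t=1.9283 (wall)
  → r_5 = 1.9283
beam 6: φ=90°, α=105°
  d=(-0.2588,0.9659)  start (3,3)  tX=2.4341 tY=0.6936  stride 1/|dx|=3.8637 1/|dy|=1.0353
    cross y-line → (3,4), t=0.6936
    cross y-line → (3,5), t=1.7289 (wall)
  → r_6 = 1.7289
beam 7: φ=135°, α=150°
  d=(-0.8660,0.5000)  start (3,3)  tX=0.7275 tY=1.3400  stride 1/|dx|=1.1547 1/|dy|=2.0000
    cross x-line → (2,3), t=0.7275
    cross y-line → (2,4), t=1.3400
    cross x-line → (1,4), t=1.8822
    cross x-line → (0,4), t=3.0369 (wall)
  → r_7 = 3.0369

ranges = [2.6905, 2.4122, 2.7366, 2.4536, 1.9283, 1.7289, 3.0369]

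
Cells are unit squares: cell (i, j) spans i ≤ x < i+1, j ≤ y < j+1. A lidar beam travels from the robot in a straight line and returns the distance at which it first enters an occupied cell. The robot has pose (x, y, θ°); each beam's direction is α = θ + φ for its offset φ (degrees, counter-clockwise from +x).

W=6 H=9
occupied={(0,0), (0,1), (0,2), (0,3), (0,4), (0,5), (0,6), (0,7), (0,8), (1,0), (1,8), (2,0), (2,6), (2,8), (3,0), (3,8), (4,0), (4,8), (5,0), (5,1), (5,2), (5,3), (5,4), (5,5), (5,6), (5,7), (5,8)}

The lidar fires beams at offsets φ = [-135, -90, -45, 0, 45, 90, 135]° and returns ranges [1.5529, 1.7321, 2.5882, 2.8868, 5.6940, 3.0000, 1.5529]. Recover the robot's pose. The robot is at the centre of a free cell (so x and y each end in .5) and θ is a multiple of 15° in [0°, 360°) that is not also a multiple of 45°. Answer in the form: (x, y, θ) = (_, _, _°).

(x, y, θ) = (2.5, 2.5, 30°)

The pose lattice has 27·16 = 432 candidates. Test each by forward raycasting.
  (3.5, 7.5, 120°): beam 2 = 1.0000 ≠ 1.7321 ✗
  (3.5, 5.5, 285°): beam 1 = 1.0000 ≠ 1.5529 ✗
  (2.5, 2.5, 120°): beam 1 = 2.5882 ≠ 1.5529 ✗
  (2.5, 7.5, 30°): beam 1 = 0.5176 ≠ 1.5529 ✗
  (3.5, 6.5, 105°): beam 1 = 1.7321 ≠ 1.5529 ✗
  …
  (2.5, 2.5, 30°): r_1=1.5529, r_2=1.7321, r_3=2.5882, r_4=2.8868, r_5=5.6940, r_6=3.0000, r_7=1.5529 — all match ✓
No second candidate reproduces the full scan.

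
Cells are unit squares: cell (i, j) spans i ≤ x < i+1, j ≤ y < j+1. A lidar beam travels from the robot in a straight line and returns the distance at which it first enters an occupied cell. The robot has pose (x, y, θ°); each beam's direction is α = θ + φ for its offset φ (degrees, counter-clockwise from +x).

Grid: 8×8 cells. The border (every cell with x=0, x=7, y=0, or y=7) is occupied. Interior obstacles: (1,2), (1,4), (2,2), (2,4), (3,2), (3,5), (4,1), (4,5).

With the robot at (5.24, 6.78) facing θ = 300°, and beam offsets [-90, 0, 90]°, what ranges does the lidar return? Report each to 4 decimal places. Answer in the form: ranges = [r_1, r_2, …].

beam 1: φ=-90°, α=210°
  cosα=-0.8660 sinα=-0.5000 | (5,6) | tMaxX 0.2771 tMaxY 1.5600 | tΔX 1.1547 tΔY 2.0000
    t=0.2771 [x] (4,6)
    t=1.4318 [x] (3,6)
    t=1.5600 [y] (3,5) — stop
  → r_1 = 1.5600
beam 2: φ=0°, α=300°
  cosα=0.5000 sinα=-0.8660 | (5,6) | tMaxX 1.5200 tMaxY 0.9007 | tΔX 2.0000 tΔY 1.1547
    t=0.9007 [y] (5,5)
    t=1.5200 [x] (6,5)
    t=2.0554 [y] (6,4)
    t=3.2101 [y] (6,3)
    t=3.5200 [x] (7,3) — stop
  → r_2 = 3.5200
beam 3: φ=90°, α=30°
  cosα=0.8660 sinα=0.5000 | (5,6) | tMaxX 0.8776 tMaxY 0.4400 | tΔX 1.1547 tΔY 2.0000
    t=0.4400 [y] (5,7) — stop
  → r_3 = 0.4400

ranges = [1.5600, 3.5200, 0.4400]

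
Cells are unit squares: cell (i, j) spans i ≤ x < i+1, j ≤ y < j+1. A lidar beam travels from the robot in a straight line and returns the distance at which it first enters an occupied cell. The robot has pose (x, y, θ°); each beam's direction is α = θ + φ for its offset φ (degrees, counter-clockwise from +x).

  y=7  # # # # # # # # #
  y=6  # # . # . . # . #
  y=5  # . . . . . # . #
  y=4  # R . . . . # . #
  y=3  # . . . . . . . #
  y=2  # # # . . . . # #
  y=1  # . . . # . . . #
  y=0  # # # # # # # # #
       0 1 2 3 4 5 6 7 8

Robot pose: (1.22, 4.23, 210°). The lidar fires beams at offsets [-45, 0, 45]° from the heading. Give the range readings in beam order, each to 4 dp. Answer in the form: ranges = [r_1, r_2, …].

ranges = [0.2278, 0.2540, 0.8500]

beam 1: φ=-45°, α=165°
  d=(-0.9659,0.2588)  start (1,4)  tX=0.2278 tY=2.9751  stride 1/|dx|=1.0353 1/|dy|=3.8637
    cross x-line → (0,4), t=0.2278 (wall)
  → r_1 = 0.2278
beam 2: φ=0°, α=210°
  d=(-0.8660,-0.5000)  start (1,4)  tX=0.2540 tY=0.4600  stride 1/|dx|=1.1547 1/|dy|=2.0000
    cross x-line → (0,4), t=0.2540 (wall)
  → r_2 = 0.2540
beam 3: φ=45°, α=255°
  d=(-0.2588,-0.9659)  start (1,4)  tX=0.8500 tY=0.2381  stride 1/|dx|=3.8637 1/|dy|=1.0353
    cross y-line → (1,3), t=0.2381
    cross x-line → (0,3), t=0.8500 (wall)
  → r_3 = 0.8500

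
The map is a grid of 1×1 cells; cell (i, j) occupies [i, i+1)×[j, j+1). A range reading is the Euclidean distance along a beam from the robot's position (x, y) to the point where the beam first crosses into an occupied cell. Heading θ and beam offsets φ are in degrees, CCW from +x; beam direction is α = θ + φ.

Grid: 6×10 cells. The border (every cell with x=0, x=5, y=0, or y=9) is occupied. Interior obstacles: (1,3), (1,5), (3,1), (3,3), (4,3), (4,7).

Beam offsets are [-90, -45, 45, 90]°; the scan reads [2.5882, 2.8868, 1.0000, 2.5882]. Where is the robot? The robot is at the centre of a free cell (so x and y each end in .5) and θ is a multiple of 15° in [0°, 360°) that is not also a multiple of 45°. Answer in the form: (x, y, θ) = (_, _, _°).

Enumerate (i+0.5, j+0.5, θ) over the 26 free cells and 16 admissible headings. For each, cast all 4 beams and compare to the given ranges.
  (1.5, 7.5, 105°): beam 1 = 3.6235 ≠ 2.5882 ✗
  (2.5, 6.5, 240°): beam 1 = 1.7321 ≠ 2.5882 ✗
  (4.5, 8.5, 195°): beam 1 = 0.5176 ≠ 2.5882 ✗
  …
  (2.5, 6.5, 165°): r_1=2.5882, r_2=2.8868, r_3=1.0000, r_4=2.5882 — all match ✓
No second candidate reproduces the full scan.

(x, y, θ) = (2.5, 6.5, 165°)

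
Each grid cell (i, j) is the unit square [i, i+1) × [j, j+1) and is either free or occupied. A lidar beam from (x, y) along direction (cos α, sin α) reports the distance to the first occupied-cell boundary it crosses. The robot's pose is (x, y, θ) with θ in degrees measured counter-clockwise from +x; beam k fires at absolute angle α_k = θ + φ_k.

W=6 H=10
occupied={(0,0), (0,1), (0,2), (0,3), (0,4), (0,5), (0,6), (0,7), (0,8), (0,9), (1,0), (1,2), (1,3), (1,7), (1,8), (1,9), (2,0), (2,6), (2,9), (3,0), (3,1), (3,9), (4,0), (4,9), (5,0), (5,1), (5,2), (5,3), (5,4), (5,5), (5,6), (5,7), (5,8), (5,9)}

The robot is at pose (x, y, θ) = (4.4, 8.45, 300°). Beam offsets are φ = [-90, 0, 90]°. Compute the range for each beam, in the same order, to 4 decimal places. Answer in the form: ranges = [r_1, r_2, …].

ranges = [2.7713, 1.2000, 0.6928]

beam 1: φ=-90°, α=210°
  direction (-0.8660, -0.5000); cell (4,8); t to first gridline: x 0.4619, y 0.9000 (then +1.1547 / +2.0000)
    (3,8) via x @ 0.4619
    (3,7) via y @ 0.9000
    (2,7) via x @ 1.6166
    (1,7) via x @ 2.7713  # hit
  → r_1 = 2.7713
beam 2: φ=0°, α=300°
  direction (0.5000, -0.8660); cell (4,8); t to first gridline: x 1.2000, y 0.5196 (then +2.0000 / +1.1547)
    (4,7) via y @ 0.5196
    (5,7) via x @ 1.2000  # hit
  → r_2 = 1.2000
beam 3: φ=90°, α=30°
  direction (0.8660, 0.5000); cell (4,8); t to first gridline: x 0.6928, y 1.1000 (then +1.1547 / +2.0000)
    (5,8) via x @ 0.6928  # hit
  → r_3 = 0.6928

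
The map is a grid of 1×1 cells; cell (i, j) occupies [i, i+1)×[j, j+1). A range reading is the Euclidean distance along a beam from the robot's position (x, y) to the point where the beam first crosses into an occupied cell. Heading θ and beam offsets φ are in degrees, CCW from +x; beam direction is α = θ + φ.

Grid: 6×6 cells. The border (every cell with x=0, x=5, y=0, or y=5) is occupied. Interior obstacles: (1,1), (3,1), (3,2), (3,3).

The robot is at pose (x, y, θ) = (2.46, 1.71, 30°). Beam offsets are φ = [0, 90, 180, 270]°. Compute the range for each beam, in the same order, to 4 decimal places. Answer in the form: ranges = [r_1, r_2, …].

beam 1: φ=0°, α=30°
  dir = (cos 30°, sin 30°) = (0.8660, 0.5000); from cell (2,1)
  next x-line at t=0.6235, next y-line at t=0.5800; Δt_x=1.1547, Δt_y=2.0000
    y: enter (2,2) at t=0.5800
    x: enter (3,2) at t=0.6235 ← occupied
  → r_1 = 0.6235
beam 2: φ=90°, α=120°
  dir = (cos 120°, sin 120°) = (-0.5000, 0.8660); from cell (2,1)
  next x-line at t=0.9200, next y-line at t=0.3349; Δt_x=2.0000, Δt_y=1.1547
    y: enter (2,2) at t=0.3349
    x: enter (1,2) at t=0.9200
    y: enter (1,3) at t=1.4896
    y: enter (1,4) at t=2.6443
    x: enter (0,4) at t=2.9200 ← occupied
  → r_2 = 2.9200
beam 3: φ=180°, α=210°
  dir = (cos 210°, sin 210°) = (-0.8660, -0.5000); from cell (2,1)
  next x-line at t=0.5312, next y-line at t=1.4200; Δt_x=1.1547, Δt_y=2.0000
    x: enter (1,1) at t=0.5312 ← occupied
  → r_3 = 0.5312
beam 4: φ=270°, α=300°
  dir = (cos 300°, sin 300°) = (0.5000, -0.8660); from cell (2,1)
  next x-line at t=1.0800, next y-line at t=0.8198; Δt_x=2.0000, Δt_y=1.1547
    y: enter (2,0) at t=0.8198 ← occupied
  → r_4 = 0.8198

ranges = [0.6235, 2.9200, 0.5312, 0.8198]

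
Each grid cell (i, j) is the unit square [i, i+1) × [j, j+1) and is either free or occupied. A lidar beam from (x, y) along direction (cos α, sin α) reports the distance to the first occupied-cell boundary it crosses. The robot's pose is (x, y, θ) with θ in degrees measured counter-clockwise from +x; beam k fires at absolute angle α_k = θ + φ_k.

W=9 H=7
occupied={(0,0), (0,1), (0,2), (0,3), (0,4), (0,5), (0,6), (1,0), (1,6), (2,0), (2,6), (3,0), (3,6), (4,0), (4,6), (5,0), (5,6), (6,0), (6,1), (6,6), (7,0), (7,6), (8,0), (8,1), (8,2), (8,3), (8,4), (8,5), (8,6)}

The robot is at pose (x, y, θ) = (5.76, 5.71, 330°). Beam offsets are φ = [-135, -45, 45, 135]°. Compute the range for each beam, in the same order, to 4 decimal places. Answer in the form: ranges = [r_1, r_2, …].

beam 1: φ=-135°, α=195°
  d=(-0.9659,-0.2588)  start (5,5)  tX=0.7868 tY=2.7432  stride 1/|dx|=1.0353 1/|dy|=3.8637
    cross x-line → (4,5), t=0.7868
    cross x-line → (3,5), t=1.8221
    cross y-line → (3,4), t=2.7432
    cross x-line → (2,4), t=2.8574
    cross x-line → (1,4), t=3.8926
    cross x-line → (0,4), t=4.9279 (wall)
  → r_1 = 4.9279
beam 2: φ=-45°, α=285°
  d=(0.2588,-0.9659)  start (5,5)  tX=0.9273 tY=0.7350  stride 1/|dx|=3.8637 1/|dy|=1.0353
    cross y-line → (5,4), t=0.7350
    cross x-line → (6,4), t=0.9273
    cross y-line → (6,3), t=1.7703
    cross y-line → (6,2), t=2.8056
    cross y-line → (6,1), t=3.8409 (wall)
  → r_2 = 3.8409
beam 3: φ=45°, α=15°
  d=(0.9659,0.2588)  start (5,5)  tX=0.2485 tY=1.1205  stride 1/|dx|=1.0353 1/|dy|=3.8637
    cross x-line → (6,5), t=0.2485
    cross y-line → (6,6), t=1.1205 (wall)
  → r_3 = 1.1205
beam 4: φ=135°, α=105°
  d=(-0.2588,0.9659)  start (5,5)  tX=2.9364 tY=0.3002  stride 1/|dx|=3.8637 1/|dy|=1.0353
    cross y-line → (5,6), t=0.3002 (wall)
  → r_4 = 0.3002

ranges = [4.9279, 3.8409, 1.1205, 0.3002]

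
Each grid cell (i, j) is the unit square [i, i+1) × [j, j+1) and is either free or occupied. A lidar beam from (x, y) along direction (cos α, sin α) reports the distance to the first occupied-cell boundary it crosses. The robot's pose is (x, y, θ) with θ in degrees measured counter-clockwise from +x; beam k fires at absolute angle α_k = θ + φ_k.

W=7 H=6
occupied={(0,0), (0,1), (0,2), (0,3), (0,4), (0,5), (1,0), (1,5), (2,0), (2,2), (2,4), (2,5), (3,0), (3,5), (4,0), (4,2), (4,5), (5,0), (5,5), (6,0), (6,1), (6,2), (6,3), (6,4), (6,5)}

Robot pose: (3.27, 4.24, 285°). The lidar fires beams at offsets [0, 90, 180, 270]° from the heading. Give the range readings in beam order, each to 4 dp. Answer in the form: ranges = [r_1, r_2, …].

ranges = [3.3543, 2.8263, 0.7868, 0.2795]

beam 1: φ=0°, α=285°
  dir = (cos 285°, sin 285°) = (0.2588, -0.9659); from cell (3,4)
  next x-line at t=2.8205, next y-line at t=0.2485; Δt_x=3.8637, Δt_y=1.0353
    y: enter (3,3) at t=0.2485
    y: enter (3,2) at t=1.2837
    y: enter (3,1) at t=2.3190
    x: enter (4,1) at t=2.8205
    y: enter (4,0) at t=3.3543 ← occupied
  → r_1 = 3.3543
beam 2: φ=90°, α=15°
  dir = (cos 15°, sin 15°) = (0.9659, 0.2588); from cell (3,4)
  next x-line at t=0.7558, next y-line at t=2.9364; Δt_x=1.0353, Δt_y=3.8637
    x: enter (4,4) at t=0.7558
    x: enter (5,4) at t=1.7910
    x: enter (6,4) at t=2.8263 ← occupied
  → r_2 = 2.8263
beam 3: φ=180°, α=105°
  dir = (cos 105°, sin 105°) = (-0.2588, 0.9659); from cell (3,4)
  next x-line at t=1.0432, next y-line at t=0.7868; Δt_x=3.8637, Δt_y=1.0353
    y: enter (3,5) at t=0.7868 ← occupied
  → r_3 = 0.7868
beam 4: φ=270°, α=195°
  dir = (cos 195°, sin 195°) = (-0.9659, -0.2588); from cell (3,4)
  next x-line at t=0.2795, next y-line at t=0.9273; Δt_x=1.0353, Δt_y=3.8637
    x: enter (2,4) at t=0.2795 ← occupied
  → r_4 = 0.2795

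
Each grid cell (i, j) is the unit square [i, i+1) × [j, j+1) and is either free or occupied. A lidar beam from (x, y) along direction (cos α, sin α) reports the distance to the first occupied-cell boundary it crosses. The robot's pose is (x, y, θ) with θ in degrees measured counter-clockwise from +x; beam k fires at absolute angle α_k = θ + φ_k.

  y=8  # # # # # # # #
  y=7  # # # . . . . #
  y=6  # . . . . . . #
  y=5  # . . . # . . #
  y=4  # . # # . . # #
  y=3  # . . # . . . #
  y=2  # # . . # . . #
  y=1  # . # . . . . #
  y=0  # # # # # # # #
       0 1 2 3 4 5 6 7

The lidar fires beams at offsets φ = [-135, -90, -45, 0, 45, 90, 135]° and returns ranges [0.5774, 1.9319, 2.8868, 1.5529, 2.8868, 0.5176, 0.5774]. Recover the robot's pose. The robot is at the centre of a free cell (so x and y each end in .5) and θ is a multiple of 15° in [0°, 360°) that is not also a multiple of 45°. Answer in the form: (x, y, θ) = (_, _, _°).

Enumerate (i+0.5, j+0.5, θ) over the 32 free cells and 16 admissible headings. For each, cast all 7 beams and compare to the given ranges.
  (4.5, 1.5, 210°): beam 1 = 0.5176 ≠ 0.5774 ✗
  (2.5, 2.5, 75°): beam 2 = 1.5529 ≠ 1.9319 ✗
  (4.5, 7.5, 105°): beam 1 = 2.8868 ≠ 0.5774 ✗
  (4.5, 4.5, 150°): beam 1 = 1.5529 ≠ 0.5774 ✗
  …
  (6.5, 5.5, 165°): r_1=0.5774, r_2=1.9319, r_3=2.8868, r_4=1.5529, r_5=2.8868, r_6=0.5176, r_7=0.5774 — all match ✓
Unique over the lattice → pose = (6.5, 5.5, 165°).

(x, y, θ) = (6.5, 5.5, 165°)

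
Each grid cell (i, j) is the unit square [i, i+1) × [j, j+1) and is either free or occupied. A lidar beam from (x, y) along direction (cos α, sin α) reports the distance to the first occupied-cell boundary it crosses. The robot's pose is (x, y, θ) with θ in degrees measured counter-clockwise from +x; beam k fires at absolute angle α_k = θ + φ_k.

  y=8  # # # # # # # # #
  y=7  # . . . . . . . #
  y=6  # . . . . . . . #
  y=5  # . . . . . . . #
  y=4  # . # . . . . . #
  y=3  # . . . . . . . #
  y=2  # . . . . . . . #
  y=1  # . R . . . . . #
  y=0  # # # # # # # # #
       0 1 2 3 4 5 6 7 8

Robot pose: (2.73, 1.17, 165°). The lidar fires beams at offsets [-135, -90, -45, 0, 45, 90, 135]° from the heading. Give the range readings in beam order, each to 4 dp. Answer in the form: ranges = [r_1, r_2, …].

beam 1: φ=-135°, α=30°
  d=(0.8660,0.5000)  start (2,1)  tX=0.3118 tY=1.6600  stride 1/|dx|=1.1547 1/|dy|=2.0000
    cross x-line → (3,1), t=0.3118
    cross x-line → (4,1), t=1.4665
    cross y-line → (4,2), t=1.6600
    cross x-line → (5,2), t=2.6212
    cross y-line → (5,3), t=3.6600
    cross x-line → (6,3), t=3.7759
    cross x-line → (7,3), t=4.9306
    cross y-line → (7,4), t=5.6600
    cross x-line → (8,4), t=6.0853 (wall)
  → r_1 = 6.0853
beam 2: φ=-90°, α=75°
  d=(0.2588,0.9659)  start (2,1)  tX=1.0432 tY=0.8593  stride 1/|dx|=3.8637 1/|dy|=1.0353
    cross y-line → (2,2), t=0.8593
    cross x-line → (3,2), t=1.0432
    cross y-line → (3,3), t=1.8946
    cross y-line → (3,4), t=2.9298
    cross y-line → (3,5), t=3.9651
    cross x-line → (4,5), t=4.9069
    cross y-line → (4,6), t=5.0004
    cross y-line → (4,7), t=6.0357
    cross y-line → (4,8), t=7.0709 (wall)
  → r_2 = 7.0709
beam 3: φ=-45°, α=120°
  d=(-0.5000,0.8660)  start (2,1)  tX=1.4600 tY=0.9584  stride 1/|dx|=2.0000 1/|dy|=1.1547
    cross y-line → (2,2), t=0.9584
    cross x-line → (1,2), t=1.4600
    cross y-line → (1,3), t=2.1131
    cross y-line → (1,4), t=3.2678
    cross x-line → (0,4), t=3.4600 (wall)
  → r_3 = 3.4600
beam 4: φ=0°, α=165°
  d=(-0.9659,0.2588)  start (2,1)  tX=0.7558 tY=3.2069  stride 1/|dx|=1.0353 1/|dy|=3.8637
    cross x-line → (1,1), t=0.7558
    cross x-line → (0,1), t=1.7910 (wall)
  → r_4 = 1.7910
beam 5: φ=45°, α=210°
  d=(-0.8660,-0.5000)  start (2,1)  tX=0.8429 tY=0.3400  stride 1/|dx|=1.1547 1/|dy|=2.0000
    cross y-line → (2,0), t=0.3400 (wall)
  → r_5 = 0.3400
beam 6: φ=90°, α=255°
  d=(-0.2588,-0.9659)  start (2,1)  tX=2.8205 tY=0.1760  stride 1/|dx|=3.8637 1/|dy|=1.0353
    cross y-line → (2,0), t=0.1760 (wall)
  → r_6 = 0.1760
beam 7: φ=135°, α=300°
  d=(0.5000,-0.8660)  start (2,1)  tX=0.5400 tY=0.1963  stride 1/|dx|=2.0000 1/|dy|=1.1547
    cross y-line → (2,0), t=0.1963 (wall)
  → r_7 = 0.1963

ranges = [6.0853, 7.0709, 3.4600, 1.7910, 0.3400, 0.1760, 0.1963]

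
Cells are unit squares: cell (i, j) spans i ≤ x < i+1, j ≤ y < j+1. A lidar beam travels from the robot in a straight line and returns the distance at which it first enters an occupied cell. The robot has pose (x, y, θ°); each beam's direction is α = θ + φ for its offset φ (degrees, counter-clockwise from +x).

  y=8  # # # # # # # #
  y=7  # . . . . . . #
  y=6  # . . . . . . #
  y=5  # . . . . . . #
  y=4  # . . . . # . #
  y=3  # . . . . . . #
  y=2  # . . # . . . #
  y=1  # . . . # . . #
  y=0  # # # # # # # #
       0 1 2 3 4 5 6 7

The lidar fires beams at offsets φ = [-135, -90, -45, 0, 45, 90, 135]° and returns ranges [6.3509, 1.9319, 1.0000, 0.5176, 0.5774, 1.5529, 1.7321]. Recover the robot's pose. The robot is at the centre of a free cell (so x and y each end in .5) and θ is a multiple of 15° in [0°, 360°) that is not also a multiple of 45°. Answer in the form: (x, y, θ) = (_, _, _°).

(x, y, θ) = (6.5, 6.5, 345°)

The pose lattice has 39·16 = 624 candidates. Test each by forward raycasting.
  (3.5, 4.5, 120°): beam 1 = 1.5529 ≠ 6.3509 ✗
  (5.5, 5.5, 120°): beam 1 = 1.5529 ≠ 6.3509 ✗
  (4.5, 4.5, 60°): beam 1 = 3.6235 ≠ 6.3509 ✗
  (1.5, 7.5, 30°): beam 1 = 1.9319 ≠ 6.3509 ✗
  …
  (6.5, 6.5, 345°): r_1=6.3509, r_2=1.9319, r_3=1.0000, r_4=0.5176, r_5=0.5774, r_6=1.5529, r_7=1.7321 — all match ✓
Unique over the lattice → pose = (6.5, 6.5, 345°).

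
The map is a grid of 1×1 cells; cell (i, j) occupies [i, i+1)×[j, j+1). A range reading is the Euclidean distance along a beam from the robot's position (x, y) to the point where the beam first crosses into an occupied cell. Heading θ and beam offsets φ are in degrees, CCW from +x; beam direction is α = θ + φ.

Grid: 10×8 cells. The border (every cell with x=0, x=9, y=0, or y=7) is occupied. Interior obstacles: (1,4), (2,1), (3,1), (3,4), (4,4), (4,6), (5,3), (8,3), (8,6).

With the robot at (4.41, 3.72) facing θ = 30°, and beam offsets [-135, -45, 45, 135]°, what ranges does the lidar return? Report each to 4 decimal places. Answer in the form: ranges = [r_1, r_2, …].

beam 1: φ=-135°, α=255°
  dir = (cos 255°, sin 255°) = (-0.2588, -0.9659); from cell (4,3)
  next x-line at t=1.5841, next y-line at t=0.7454; Δt_x=3.8637, Δt_y=1.0353
    y: enter (4,2) at t=0.7454
    x: enter (3,2) at t=1.5841
    y: enter (3,1) at t=1.7807 ← occupied
  → r_1 = 1.7807
beam 2: φ=-45°, α=345°
  dir = (cos 345°, sin 345°) = (0.9659, -0.2588); from cell (4,3)
  next x-line at t=0.6108, next y-line at t=2.7819; Δt_x=1.0353, Δt_y=3.8637
    x: enter (5,3) at t=0.6108 ← occupied
  → r_2 = 0.6108
beam 3: φ=45°, α=75°
  dir = (cos 75°, sin 75°) = (0.2588, 0.9659); from cell (4,3)
  next x-line at t=2.2796, next y-line at t=0.2899; Δt_x=3.8637, Δt_y=1.0353
    y: enter (4,4) at t=0.2899 ← occupied
  → r_3 = 0.2899
beam 4: φ=135°, α=165°
  dir = (cos 165°, sin 165°) = (-0.9659, 0.2588); from cell (4,3)
  next x-line at t=0.4245, next y-line at t=1.0818; Δt_x=1.0353, Δt_y=3.8637
    x: enter (3,3) at t=0.4245
    y: enter (3,4) at t=1.0818 ← occupied
  → r_4 = 1.0818

ranges = [1.7807, 0.6108, 0.2899, 1.0818]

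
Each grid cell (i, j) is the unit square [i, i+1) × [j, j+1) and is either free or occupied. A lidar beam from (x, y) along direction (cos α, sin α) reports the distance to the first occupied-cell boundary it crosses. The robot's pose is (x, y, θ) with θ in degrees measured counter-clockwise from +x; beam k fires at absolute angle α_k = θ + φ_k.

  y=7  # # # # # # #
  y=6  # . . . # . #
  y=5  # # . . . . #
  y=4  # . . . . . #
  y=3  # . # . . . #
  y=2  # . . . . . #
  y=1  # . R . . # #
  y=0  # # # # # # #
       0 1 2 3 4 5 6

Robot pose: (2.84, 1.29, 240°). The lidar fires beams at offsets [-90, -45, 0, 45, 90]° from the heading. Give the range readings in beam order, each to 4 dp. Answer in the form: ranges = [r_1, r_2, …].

beam 1: φ=-90°, α=150°
  direction (-0.8660, 0.5000); cell (2,1); t to first gridline: x 0.9699, y 1.4200 (then +1.1547 / +2.0000)
    (1,1) via x @ 0.9699
    (1,2) via y @ 1.4200
    (0,2) via x @ 2.1246  # hit
  → r_1 = 2.1246
beam 2: φ=-45°, α=195°
  direction (-0.9659, -0.2588); cell (2,1); t to first gridline: x 0.8696, y 1.1205 (then +1.0353 / +3.8637)
    (1,1) via x @ 0.8696
    (1,0) via y @ 1.1205  # hit
  → r_2 = 1.1205
beam 3: φ=0°, α=240°
  direction (-0.5000, -0.8660); cell (2,1); t to first gridline: x 1.6800, y 0.3349 (then +2.0000 / +1.1547)
    (2,0) via y @ 0.3349  # hit
  → r_3 = 0.3349
beam 4: φ=45°, α=285°
  direction (0.2588, -0.9659); cell (2,1); t to first gridline: x 0.6182, y 0.3002 (then +3.8637 / +1.0353)
    (2,0) via y @ 0.3002  # hit
  → r_4 = 0.3002
beam 5: φ=90°, α=330°
  direction (0.8660, -0.5000); cell (2,1); t to first gridline: x 0.1848, y 0.5800 (then +1.1547 / +2.0000)
    (3,1) via x @ 0.1848
    (3,0) via y @ 0.5800  # hit
  → r_5 = 0.5800

ranges = [2.1246, 1.1205, 0.3349, 0.3002, 0.5800]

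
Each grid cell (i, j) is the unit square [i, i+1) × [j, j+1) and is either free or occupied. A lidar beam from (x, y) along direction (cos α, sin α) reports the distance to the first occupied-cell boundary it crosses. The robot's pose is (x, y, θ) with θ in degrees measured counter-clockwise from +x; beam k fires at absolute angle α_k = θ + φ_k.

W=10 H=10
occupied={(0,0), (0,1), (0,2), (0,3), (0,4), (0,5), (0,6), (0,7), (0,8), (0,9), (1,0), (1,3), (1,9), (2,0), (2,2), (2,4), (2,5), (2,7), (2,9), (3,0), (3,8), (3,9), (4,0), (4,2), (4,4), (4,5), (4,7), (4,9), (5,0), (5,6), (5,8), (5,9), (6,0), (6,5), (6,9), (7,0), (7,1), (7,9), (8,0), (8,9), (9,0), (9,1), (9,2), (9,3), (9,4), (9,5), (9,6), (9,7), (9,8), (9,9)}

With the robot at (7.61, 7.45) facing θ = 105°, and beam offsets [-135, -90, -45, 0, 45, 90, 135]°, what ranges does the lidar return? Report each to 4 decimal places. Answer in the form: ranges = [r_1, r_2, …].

ranges = [1.6050, 1.4390, 1.7898, 1.6047, 1.8591, 1.7387, 1.6743]

beam 1: φ=-135°, α=330°
  cosα=0.8660 sinα=-0.5000 | (7,7) | tMaxX 0.4503 tMaxY 0.9000 | tΔX 1.1547 tΔY 2.0000
    t=0.4503 [x] (8,7)
    t=0.9000 [y] (8,6)
    t=1.6050 [x] (9,6) — stop
  → r_1 = 1.6050
beam 2: φ=-90°, α=15°
  cosα=0.9659 sinα=0.2588 | (7,7) | tMaxX 0.4038 tMaxY 2.1250 | tΔX 1.0353 tΔY 3.8637
    t=0.4038 [x] (8,7)
    t=1.4390 [x] (9,7) — stop
  → r_2 = 1.4390
beam 3: φ=-45°, α=60°
  cosα=0.5000 sinα=0.8660 | (7,7) | tMaxX 0.7800 tMaxY 0.6351 | tΔX 2.0000 tΔY 1.1547
    t=0.6351 [y] (7,8)
    t=0.7800 [x] (8,8)
    t=1.7898 [y] (8,9) — stop
  → r_3 = 1.7898
beam 4: φ=0°, α=105°
  cosα=-0.2588 sinα=0.9659 | (7,7) | tMaxX 2.3569 tMaxY 0.5694 | tΔX 3.8637 tΔY 1.0353
    t=0.5694 [y] (7,8)
    t=1.6047 [y] (7,9) — stop
  → r_4 = 1.6047
beam 5: φ=45°, α=150°
  cosα=-0.8660 sinα=0.5000 | (7,7) | tMaxX 0.7044 tMaxY 1.1000 | tΔX 1.1547 tΔY 2.0000
    t=0.7044 [x] (6,7)
    t=1.1000 [y] (6,8)
    t=1.8591 [x] (5,8) — stop
  → r_5 = 1.8591
beam 6: φ=90°, α=195°
  cosα=-0.9659 sinα=-0.2588 | (7,7) | tMaxX 0.6315 tMaxY 1.7387 | tΔX 1.0353 tΔY 3.8637
    t=0.6315 [x] (6,7)
    t=1.6668 [x] (5,7)
    t=1.7387 [y] (5,6) — stop
  → r_6 = 1.7387
beam 7: φ=135°, α=240°
  cosα=-0.5000 sinα=-0.8660 | (7,7) | tMaxX 1.2200 tMaxY 0.5196 | tΔX 2.0000 tΔY 1.1547
    t=0.5196 [y] (7,6)
    t=1.2200 [x] (6,6)
    t=1.6743 [y] (6,5) — stop
  → r_7 = 1.6743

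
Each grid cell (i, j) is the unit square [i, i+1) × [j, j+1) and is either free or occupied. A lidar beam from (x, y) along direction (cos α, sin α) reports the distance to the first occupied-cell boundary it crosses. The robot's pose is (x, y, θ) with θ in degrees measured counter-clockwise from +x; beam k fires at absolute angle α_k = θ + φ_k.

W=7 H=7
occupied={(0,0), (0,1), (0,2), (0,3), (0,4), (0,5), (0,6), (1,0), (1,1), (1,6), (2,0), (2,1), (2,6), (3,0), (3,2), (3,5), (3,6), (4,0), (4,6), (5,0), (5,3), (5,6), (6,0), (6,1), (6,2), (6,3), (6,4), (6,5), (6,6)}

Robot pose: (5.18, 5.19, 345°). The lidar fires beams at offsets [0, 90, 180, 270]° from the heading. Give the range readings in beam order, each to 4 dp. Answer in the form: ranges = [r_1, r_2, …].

beam 1: φ=0°, α=345°
  cosα=0.9659 sinα=-0.2588 | (5,5) | tMaxX 0.8489 tMaxY 0.7341 | tΔX 1.0353 tΔY 3.8637
    t=0.7341 [y] (5,4)
    t=0.8489 [x] (6,4) — stop
  → r_1 = 0.8489
beam 2: φ=90°, α=75°
  cosα=0.2588 sinα=0.9659 | (5,5) | tMaxX 3.1682 tMaxY 0.8386 | tΔX 3.8637 tΔY 1.0353
    t=0.8386 [y] (5,6) — stop
  → r_2 = 0.8386
beam 3: φ=180°, α=165°
  cosα=-0.9659 sinα=0.2588 | (5,5) | tMaxX 0.1863 tMaxY 3.1296 | tΔX 1.0353 tΔY 3.8637
    t=0.1863 [x] (4,5)
    t=1.2216 [x] (3,5) — stop
  → r_3 = 1.2216
beam 4: φ=270°, α=255°
  cosα=-0.2588 sinα=-0.9659 | (5,5) | tMaxX 0.6955 tMaxY 0.1967 | tΔX 3.8637 tΔY 1.0353
    t=0.1967 [y] (5,4)
    t=0.6955 [x] (4,4)
    t=1.2320 [y] (4,3)
    t=2.2673 [y] (4,2)
    t=3.3025 [y] (4,1)
    t=4.3378 [y] (4,0) — stop
  → r_4 = 4.3378

ranges = [0.8489, 0.8386, 1.2216, 4.3378]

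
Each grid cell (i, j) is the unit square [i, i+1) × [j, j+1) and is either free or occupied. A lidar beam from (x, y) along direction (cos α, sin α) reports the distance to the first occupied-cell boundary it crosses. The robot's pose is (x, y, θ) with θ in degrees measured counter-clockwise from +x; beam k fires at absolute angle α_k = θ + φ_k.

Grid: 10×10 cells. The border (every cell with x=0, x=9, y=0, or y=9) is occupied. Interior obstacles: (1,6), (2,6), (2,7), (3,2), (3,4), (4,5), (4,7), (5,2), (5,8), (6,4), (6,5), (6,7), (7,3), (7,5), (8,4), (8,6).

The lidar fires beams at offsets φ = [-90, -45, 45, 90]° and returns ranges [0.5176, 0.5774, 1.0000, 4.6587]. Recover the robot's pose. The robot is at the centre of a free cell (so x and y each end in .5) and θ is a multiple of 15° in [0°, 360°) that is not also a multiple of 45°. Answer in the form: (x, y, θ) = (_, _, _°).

(x, y, θ) = (1.5, 5.5, 195°)

Enumerate (i+0.5, j+0.5, θ) over the 48 free cells and 16 admissible headings. For each, cast all 4 beams and compare to the given ranges.
  (1.5, 4.5, 75°): beam 1 = 1.5529 ≠ 0.5176 ✗
  (7.5, 1.5, 120°): beam 1 = 1.7321 ≠ 0.5176 ✗
  (4.5, 1.5, 240°): beam 1 = 1.0000 ≠ 0.5176 ✗
  (8.5, 1.5, 195°): beam 1 = 1.9319 ≠ 0.5176 ✗
  …
  (1.5, 5.5, 195°): r_1=0.5176, r_2=0.5774, r_3=1.0000, r_4=4.6587 — all match ✓
Unique over the lattice → pose = (1.5, 5.5, 195°).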